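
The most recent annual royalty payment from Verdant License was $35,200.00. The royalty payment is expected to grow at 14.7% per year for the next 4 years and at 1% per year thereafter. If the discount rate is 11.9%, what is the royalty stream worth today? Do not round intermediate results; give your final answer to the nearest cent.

$509887.70

D_1 = 40374.40000
D_2 = 46309.43680
D_3 = 53116.92401
D_4 = 60925.11184
Terminal value at year 4: TV = D_4×(1+g_2)/(r−g_2) = 61534.36296/0.109 = 564535.43998
P_0 = D_1/(1+r)^1 + D_2/(1+r)^2 + D_3/(1+r)^3 + D_4/(1+r)^4 + TV/(1+r)^4
    = 36080.78642 + 36983.61217 + 37909.02874 + 38857.60140 + 360056.67351 = 509887.70224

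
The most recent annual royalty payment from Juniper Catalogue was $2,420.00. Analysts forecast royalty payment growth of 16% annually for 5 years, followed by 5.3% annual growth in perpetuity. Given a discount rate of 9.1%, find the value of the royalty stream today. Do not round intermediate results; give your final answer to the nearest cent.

$105721.44

D_1 = 2807.20000
D_2 = 3256.35200
D_3 = 3777.36832
D_4 = 4381.74725
D_5 = 5082.82681
Terminal value at year 5: TV = D_5×(1+g_2)/(r−g_2) = 5352.21663/0.038 = 140847.80612
P_0 = D_1/(1+r)^1 + D_2/(1+r)^2 + D_3/(1+r)^3 + D_4/(1+r)^4 + D_5/(1+r)^5 + TV/(1+r)^5
    = 2573.05225 + 2735.78424 + 2908.80817 + 3092.77496 + 3288.37668 + 91122.64842 = 105721.44472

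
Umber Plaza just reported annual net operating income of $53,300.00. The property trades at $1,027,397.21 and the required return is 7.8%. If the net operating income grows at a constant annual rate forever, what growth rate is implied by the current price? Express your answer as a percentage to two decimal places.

P = D₀(1+g)/(r−g) ⇒ P(r−g) = D₀(1+g) ⇒ g(P+D₀) = P·r − D₀
g = (P·r − D₀)/(P + D₀) = ($1,027,397.21×0.078 − $53,300.00) / ($1,027,397.21 + $53,300.00) = 0.024833

2.48%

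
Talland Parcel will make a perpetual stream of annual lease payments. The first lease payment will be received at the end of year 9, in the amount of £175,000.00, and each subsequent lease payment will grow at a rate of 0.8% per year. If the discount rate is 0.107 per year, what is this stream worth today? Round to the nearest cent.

£783830.01

Value at end of year 8: C₁ / (r − g) = £175,000.00 / (0.107 − 0.008) = £1,767,676.7677
Discount to today: PV = £1,767,676.7677 / (1 + 0.107)^8 = £1,767,676.7677 / 2.255179 = £783,830.01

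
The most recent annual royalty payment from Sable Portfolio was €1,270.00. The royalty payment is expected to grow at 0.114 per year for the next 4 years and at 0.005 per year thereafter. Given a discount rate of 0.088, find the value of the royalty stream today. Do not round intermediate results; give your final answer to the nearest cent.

€22292.01

D_1 = 1414.78000
D_2 = 1576.06492
D_3 = 1755.73632
D_4 = 1955.89026
Terminal value at year 4: TV = D_4×(1+g_2)/(r−g_2) = 1965.66971/0.083 = 23682.76762
P_0 = D_1/(1+r)^1 + D_2/(1+r)^2 + D_3/(1+r)^3 + D_4/(1+r)^4 + TV/(1+r)^4
    = 1300.34926 + 1331.42379 + 1363.24090 + 1395.81835 + 16901.17397 = 22292.00627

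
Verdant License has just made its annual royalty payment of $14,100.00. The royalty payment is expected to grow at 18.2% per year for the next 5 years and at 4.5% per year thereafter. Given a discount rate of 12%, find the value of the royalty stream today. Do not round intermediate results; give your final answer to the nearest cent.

$340309.14

D_1 = 16666.20000
D_2 = 19699.44840
D_3 = 23284.74801
D_4 = 27522.57215
D_5 = 32531.68028
Terminal value at year 5: TV = D_5×(1+g_2)/(r−g_2) = 33995.60589/0.075 = 453274.74519
P_0 = D_1/(1+r)^1 + D_2/(1+r)^2 + D_3/(1+r)^3 + D_4/(1+r)^4 + D_5/(1+r)^5 + TV/(1+r)^5
    = 14880.53571 + 15704.27966 + 16573.62371 + 17491.09216 + 18459.34905 + 257200.26344 = 340309.14373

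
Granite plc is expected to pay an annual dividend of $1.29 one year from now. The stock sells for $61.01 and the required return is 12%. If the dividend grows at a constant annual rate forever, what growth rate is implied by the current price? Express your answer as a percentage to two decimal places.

P = D₁/(r−g) ⇒ g = r − D₁/P = 0.12 − $1.29/$61.01 = 0.098856

9.89%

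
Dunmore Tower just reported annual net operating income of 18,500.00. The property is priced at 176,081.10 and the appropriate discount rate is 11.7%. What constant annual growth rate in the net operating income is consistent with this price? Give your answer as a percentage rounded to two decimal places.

1.08%

P = D₀(1+g)/(r−g) ⇒ P(r−g) = D₀(1+g) ⇒ g(P+D₀) = P·r − D₀
g = (P·r − D₀)/(P + D₀) = (176,081.10×0.117 − 18,500.00) / (176,081.10 + 18,500.00) = 0.010800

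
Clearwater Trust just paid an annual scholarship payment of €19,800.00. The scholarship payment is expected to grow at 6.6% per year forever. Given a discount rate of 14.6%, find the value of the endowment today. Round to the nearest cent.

€263835.00

D₁ = D₀ × (1 + g) = €19,800.00 × 1.066 = €21,106.8000
Growing perpetuity: P = D₁ / (r − g) = €21,106.8000 / (0.146 − 0.066) = €263,835.00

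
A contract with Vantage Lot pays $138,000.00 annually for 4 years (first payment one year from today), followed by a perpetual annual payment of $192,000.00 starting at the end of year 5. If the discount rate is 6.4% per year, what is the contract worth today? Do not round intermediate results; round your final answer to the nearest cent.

PV of 4-year annuity: $138,000.00 × [1 − (1+0.064)^−4] / 0.064 = 473837.05773
Perpetuity value at year 4: $192,000.00 / 0.064 = 3000000.00000
PV of perpetuity: 3000000.00000 / (1+0.064)^4 = 2340748.44142
Total PV = 473837.05773 + 2340748.44142 = 2814585.49915

$2814585.50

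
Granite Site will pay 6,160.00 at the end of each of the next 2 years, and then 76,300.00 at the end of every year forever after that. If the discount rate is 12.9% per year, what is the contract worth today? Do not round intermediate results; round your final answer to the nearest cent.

PV of 2-year annuity: 6,160.00 × [1 − (1+0.129)^−2] / 0.129 = 10288.88919
Perpetuity value at year 2: 76,300.00 / 0.129 = 591472.86822
PV of perpetuity: 591472.86822 / (1+0.129)^2 = 464030.94535
Total PV = 10288.88919 + 464030.94535 = 474319.83454

474319.83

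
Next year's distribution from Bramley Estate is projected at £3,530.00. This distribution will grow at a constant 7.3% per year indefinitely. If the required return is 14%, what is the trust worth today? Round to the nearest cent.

Growing perpetuity: P = D₁ / (r − g) = £3,530.0000 / (0.14 − 0.073) = £52,686.57

£52686.57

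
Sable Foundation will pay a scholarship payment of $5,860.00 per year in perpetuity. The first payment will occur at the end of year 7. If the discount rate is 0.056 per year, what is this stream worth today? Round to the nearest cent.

Value at end of year 6: C / r = $5,860.00 / 0.056 = $104,642.8571
Discount to today: PV = $104,642.8571 / (1 + 0.056)^6 = $104,642.8571 / 1.386703 = $75,461.61

$75461.61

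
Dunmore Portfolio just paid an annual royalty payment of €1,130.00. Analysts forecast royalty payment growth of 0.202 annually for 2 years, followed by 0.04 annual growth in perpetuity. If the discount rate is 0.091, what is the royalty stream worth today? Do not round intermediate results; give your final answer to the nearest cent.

D_1 = 1358.26000
D_2 = 1632.62852
Terminal value at year 2: TV = D_2×(1+g_2)/(r−g_2) = 1697.93366/0.051 = 33292.81688
P_0 = D_1/(1+r)^1 + D_2/(1+r)^2 + TV/(1+r)^2
    = 1244.96792 + 1371.63285 + 27970.55223 = 30587.15300

€30587.15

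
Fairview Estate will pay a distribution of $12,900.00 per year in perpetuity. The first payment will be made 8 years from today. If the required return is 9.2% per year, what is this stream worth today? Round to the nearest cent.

$75725.72

Value at end of year 7: C / r = $12,900.00 / 0.092 = $140,217.3913
Discount to today: PV = $140,217.3913 / (1 + 0.092)^7 = $140,217.3913 / 1.851648 = $75,725.72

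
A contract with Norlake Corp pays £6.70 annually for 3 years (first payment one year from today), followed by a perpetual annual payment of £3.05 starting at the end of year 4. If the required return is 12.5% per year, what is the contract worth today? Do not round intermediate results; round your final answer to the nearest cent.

£33.09

PV of 3-year annuity: £6.70 × [1 − (1+0.125)^−3] / 0.125 = 15.95501
Perpetuity value at year 3: £3.05 / 0.125 = 24.40000
PV of perpetuity: 24.40000 / (1+0.125)^3 = 17.13690
Total PV = 15.95501 + 17.13690 = 33.09191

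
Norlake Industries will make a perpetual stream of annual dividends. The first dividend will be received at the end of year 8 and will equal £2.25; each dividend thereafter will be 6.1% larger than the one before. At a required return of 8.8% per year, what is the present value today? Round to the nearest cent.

Value at end of year 7: C₁ / (r − g) = £2.25 / (0.088 − 0.061) = £83.3333
Discount to today: PV = £83.3333 / (1 + 0.088)^7 = £83.3333 / 1.804689 = £46.18

£46.18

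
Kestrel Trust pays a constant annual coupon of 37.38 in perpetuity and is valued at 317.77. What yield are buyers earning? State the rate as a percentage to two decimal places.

P = C/r ⇒ r = C/P = 37.38/317.77 = 0.117632

11.76%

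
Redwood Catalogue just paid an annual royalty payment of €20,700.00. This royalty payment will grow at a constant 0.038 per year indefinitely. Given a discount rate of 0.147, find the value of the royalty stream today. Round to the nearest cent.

D₁ = D₀ × (1 + g) = €20,700.00 × 1.038 = €21,486.6000
Growing perpetuity: P = D₁ / (r − g) = €21,486.6000 / (0.147 − 0.038) = €197,124.77

€197124.77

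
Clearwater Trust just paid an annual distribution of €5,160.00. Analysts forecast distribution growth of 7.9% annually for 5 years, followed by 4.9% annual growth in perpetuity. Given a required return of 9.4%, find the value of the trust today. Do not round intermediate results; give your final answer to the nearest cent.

€137020.09

D_1 = 5567.64000
D_2 = 6007.48356
D_3 = 6482.07476
D_4 = 6994.15867
D_5 = 7546.69720
Terminal value at year 5: TV = D_5×(1+g_2)/(r−g_2) = 7916.48537/0.045 = 175921.89700
P_0 = D_1/(1+r)^1 + D_2/(1+r)^2 + D_3/(1+r)^3 + D_4/(1+r)^4 + D_5/(1+r)^5 + TV/(1+r)^5
    = 5089.25046 + 5019.47097 + 4950.64824 + 4882.76915 + 4815.82077 + 112262.13296 = 137020.09255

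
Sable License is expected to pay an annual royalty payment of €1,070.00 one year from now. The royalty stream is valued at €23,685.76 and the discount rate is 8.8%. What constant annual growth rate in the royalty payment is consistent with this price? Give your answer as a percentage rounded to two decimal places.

4.28%

P = D₁/(r−g) ⇒ g = r − D₁/P = 0.088 − €1,070.00/€23,685.76 = 0.042825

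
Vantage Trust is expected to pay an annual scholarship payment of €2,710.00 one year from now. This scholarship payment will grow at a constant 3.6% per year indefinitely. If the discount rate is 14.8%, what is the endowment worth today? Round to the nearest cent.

€24196.43

Growing perpetuity: P = D₁ / (r − g) = €2,710.0000 / (0.148 − 0.036) = €24,196.43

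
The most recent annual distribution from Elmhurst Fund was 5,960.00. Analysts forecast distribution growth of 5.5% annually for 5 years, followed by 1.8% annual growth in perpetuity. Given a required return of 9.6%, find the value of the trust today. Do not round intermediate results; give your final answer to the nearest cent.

D_1 = 6287.80000
D_2 = 6633.62900
D_3 = 6998.47859
D_4 = 7383.39492
D_5 = 7789.48164
Terminal value at year 5: TV = D_5×(1+g_2)/(r−g_2) = 7929.69231/0.078 = 101662.72189
P_0 = D_1/(1+r)^1 + D_2/(1+r)^2 + D_3/(1+r)^3 + D_4/(1+r)^4 + D_5/(1+r)^5 + TV/(1+r)^5
    = 5737.04380 + 5522.42811 + 5315.84092 + 5116.98191 + 4925.56197 + 64284.89849 = 90902.75520

90902.76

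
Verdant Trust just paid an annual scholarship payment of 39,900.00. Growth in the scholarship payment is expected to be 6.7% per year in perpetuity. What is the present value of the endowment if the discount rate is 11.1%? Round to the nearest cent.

967575.00

D₁ = D₀ × (1 + g) = 39,900.00 × 1.067 = 42,573.3000
Growing perpetuity: P = D₁ / (r − g) = 42,573.3000 / (0.111 − 0.067) = 967,575.00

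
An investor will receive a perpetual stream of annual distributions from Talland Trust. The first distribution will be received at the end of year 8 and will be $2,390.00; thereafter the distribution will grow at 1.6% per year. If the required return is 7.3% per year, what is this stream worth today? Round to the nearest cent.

$25605.01

Value at end of year 7: C₁ / (r − g) = $2,390.00 / (0.073 − 0.016) = $41,929.8246
Discount to today: PV = $41,929.8246 / (1 + 0.073)^7 = $41,929.8246 / 1.637563 = $25,605.01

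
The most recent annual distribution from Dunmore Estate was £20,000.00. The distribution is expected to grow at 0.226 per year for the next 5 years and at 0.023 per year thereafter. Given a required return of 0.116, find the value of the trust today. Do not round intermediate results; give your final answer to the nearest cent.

D_1 = 24520.00000
D_2 = 30061.52000
D_3 = 36855.42352
D_4 = 45184.74924
D_5 = 55396.50256
Terminal value at year 5: TV = D_5×(1+g_2)/(r−g_2) = 56670.62212/0.093 = 609361.52819
P_0 = D_1/(1+r)^1 + D_2/(1+r)^2 + D_3/(1+r)^3 + D_4/(1+r)^4 + D_5/(1+r)^5 + TV/(1+r)^5
    = 21971.32616 + 24136.95867 + 26516.04958 + 29129.63870 + 32000.83964 + 352009.23608 = 485764.04884

£485764.05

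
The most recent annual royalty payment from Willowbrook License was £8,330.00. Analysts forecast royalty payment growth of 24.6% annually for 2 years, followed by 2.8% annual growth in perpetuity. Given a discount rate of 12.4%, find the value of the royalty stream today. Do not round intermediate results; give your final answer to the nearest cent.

£129085.66

D_1 = 10379.18000
D_2 = 12932.45828
Terminal value at year 2: TV = D_2×(1+g_2)/(r−g_2) = 13294.56711/0.096 = 138485.07408
P_0 = D_1/(1+r)^1 + D_2/(1+r)^2 + TV/(1+r)^2
    = 9234.14591 + 10236.42865 + 109615.09011 = 129085.66466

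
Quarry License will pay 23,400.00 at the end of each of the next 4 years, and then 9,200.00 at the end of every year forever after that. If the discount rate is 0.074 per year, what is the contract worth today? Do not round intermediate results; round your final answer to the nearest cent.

171991.56

PV of 4-year annuity: 23,400.00 × [1 − (1+0.074)^−4] / 0.074 = 78550.24067
Perpetuity value at year 4: 9,200.00 / 0.074 = 124324.32432
PV of perpetuity: 124324.32432 / (1+0.074)^4 = 93441.32372
Total PV = 78550.24067 + 93441.32372 = 171991.56439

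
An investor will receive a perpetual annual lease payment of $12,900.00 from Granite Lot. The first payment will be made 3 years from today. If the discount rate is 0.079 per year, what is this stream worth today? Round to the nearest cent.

Value at end of year 2: C / r = $12,900.00 / 0.079 = $163,291.1392
Discount to today: PV = $163,291.1392 / (1 + 0.079)^2 = $163,291.1392 / 1.164241 = $140,255.44

$140255.44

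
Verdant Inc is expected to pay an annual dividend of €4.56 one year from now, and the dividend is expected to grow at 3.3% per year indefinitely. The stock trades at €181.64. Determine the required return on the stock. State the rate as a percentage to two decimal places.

5.81%

P = D₁/(r − g) ⇒ r = D₁/P + g = €4.5600/€181.64 + 0.033 = 0.025105 + 0.033 = 0.058105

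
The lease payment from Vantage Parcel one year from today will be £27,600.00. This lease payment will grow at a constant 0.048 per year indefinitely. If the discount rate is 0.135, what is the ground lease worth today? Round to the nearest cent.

Growing perpetuity: P = D₁ / (r − g) = £27,600.0000 / (0.135 − 0.048) = £317,241.38

£317241.38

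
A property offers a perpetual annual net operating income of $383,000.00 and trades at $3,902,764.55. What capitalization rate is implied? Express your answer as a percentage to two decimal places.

P = C/r ⇒ r = C/P = $383,000.00/$3,902,764.55 = 0.098136

9.81%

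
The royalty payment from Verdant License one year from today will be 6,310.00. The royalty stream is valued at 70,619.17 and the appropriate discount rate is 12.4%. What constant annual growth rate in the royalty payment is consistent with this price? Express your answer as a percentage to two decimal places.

3.46%

P = D₁/(r−g) ⇒ g = r − D₁/P = 0.124 − 6,310.00/70,619.17 = 0.034647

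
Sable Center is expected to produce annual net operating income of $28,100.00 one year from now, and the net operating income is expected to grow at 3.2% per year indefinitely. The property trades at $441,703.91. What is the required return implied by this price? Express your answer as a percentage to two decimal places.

9.56%

P = D₁/(r − g) ⇒ r = D₁/P + g = $28,100.0000/$441,703.91 + 0.032 = 0.063617 + 0.032 = 0.095617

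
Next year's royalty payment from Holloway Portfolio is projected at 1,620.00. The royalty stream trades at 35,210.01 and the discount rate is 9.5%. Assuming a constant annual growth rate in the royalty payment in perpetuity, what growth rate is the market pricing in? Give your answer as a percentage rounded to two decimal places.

4.90%

P = D₁/(r−g) ⇒ g = r − D₁/P = 0.095 − 1,620.00/35,210.01 = 0.048990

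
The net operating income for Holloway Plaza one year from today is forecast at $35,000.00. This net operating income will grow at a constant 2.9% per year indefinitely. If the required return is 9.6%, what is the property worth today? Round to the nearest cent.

Growing perpetuity: P = D₁ / (r − g) = $35,000.0000 / (0.096 − 0.029) = $522,388.06

$522388.06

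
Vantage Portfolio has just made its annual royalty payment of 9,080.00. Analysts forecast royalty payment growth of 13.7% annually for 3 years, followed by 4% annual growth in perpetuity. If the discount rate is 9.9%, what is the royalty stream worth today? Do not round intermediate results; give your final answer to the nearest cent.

206405.00

D_1 = 10323.96000
D_2 = 11738.34252
D_3 = 13346.49545
Terminal value at year 3: TV = D_3×(1+g_2)/(r−g_2) = 13880.35526/0.059 = 235260.25870
P_0 = D_1/(1+r)^1 + D_2/(1+r)^2 + D_3/(1+r)^3 + TV/(1+r)^3
    = 9393.95814 + 9718.77198 + 10054.81687 + 177237.44999 = 206404.99699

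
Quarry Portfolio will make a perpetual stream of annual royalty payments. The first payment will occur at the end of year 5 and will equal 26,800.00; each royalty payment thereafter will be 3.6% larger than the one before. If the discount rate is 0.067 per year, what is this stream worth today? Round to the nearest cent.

666984.01

Value at end of year 4: C₁ / (r − g) = 26,800.00 / (0.067 − 0.036) = 864,516.1290
Discount to today: PV = 864,516.1290 / (1 + 0.067)^4 = 864,516.1290 / 1.296157 = 666,984.01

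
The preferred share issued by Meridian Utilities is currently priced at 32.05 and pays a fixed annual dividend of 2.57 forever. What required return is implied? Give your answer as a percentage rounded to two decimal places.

8.02%

P = C/r ⇒ r = C/P = 2.57/32.05 = 0.080187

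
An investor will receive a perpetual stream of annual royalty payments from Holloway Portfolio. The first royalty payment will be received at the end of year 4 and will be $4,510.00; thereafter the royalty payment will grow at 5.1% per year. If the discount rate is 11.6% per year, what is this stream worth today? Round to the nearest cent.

$49919.54

Value at end of year 3: C₁ / (r − g) = $4,510.00 / (0.116 − 0.051) = $69,384.6154
Discount to today: PV = $69,384.6154 / (1 + 0.116)^3 = $69,384.6154 / 1.389929 = $49,919.54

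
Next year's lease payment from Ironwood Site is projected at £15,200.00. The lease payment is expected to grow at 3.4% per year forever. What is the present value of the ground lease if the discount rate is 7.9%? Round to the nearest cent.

£337777.78

Growing perpetuity: P = D₁ / (r − g) = £15,200.0000 / (0.079 − 0.034) = £337,777.78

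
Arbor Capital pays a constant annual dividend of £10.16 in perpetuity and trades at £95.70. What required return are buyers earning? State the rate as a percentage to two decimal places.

P = C/r ⇒ r = C/P = £10.16/£95.70 = 0.106165

10.62%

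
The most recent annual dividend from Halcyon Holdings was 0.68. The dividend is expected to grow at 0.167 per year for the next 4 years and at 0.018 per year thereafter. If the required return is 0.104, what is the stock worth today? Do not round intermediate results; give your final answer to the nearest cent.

13.18

D_1 = 0.79356
D_2 = 0.92608
D_3 = 1.08074
D_4 = 1.26122
Terminal value at year 4: TV = D_4×(1+g_2)/(r−g_2) = 1.28393/0.086 = 14.92938
P_0 = D_1/(1+r)^1 + D_2/(1+r)^2 + D_3/(1+r)^3 + D_4/(1+r)^4 + TV/(1+r)^4
    = 0.71880 + 0.75982 + 0.80318 + 0.84902 + 10.04998 = 13.18081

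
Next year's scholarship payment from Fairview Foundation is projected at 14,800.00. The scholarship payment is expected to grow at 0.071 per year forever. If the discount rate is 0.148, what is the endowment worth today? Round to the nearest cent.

192207.79

Growing perpetuity: P = D₁ / (r − g) = 14,800.0000 / (0.148 − 0.071) = 192,207.79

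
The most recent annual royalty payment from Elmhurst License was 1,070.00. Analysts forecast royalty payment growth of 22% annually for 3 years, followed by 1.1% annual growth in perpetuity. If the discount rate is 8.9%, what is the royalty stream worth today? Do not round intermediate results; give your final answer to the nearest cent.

23546.15

D_1 = 1305.40000
D_2 = 1592.58800
D_3 = 1942.95736
Terminal value at year 3: TV = D_3×(1+g_2)/(r−g_2) = 1964.32989/0.078 = 25183.71655
P_0 = D_1/(1+r)^1 + D_2/(1+r)^2 + D_3/(1+r)^3 + TV/(1+r)^3
    = 1198.71442 + 1342.91239 + 1504.45648 + 19500.07058 = 23546.15387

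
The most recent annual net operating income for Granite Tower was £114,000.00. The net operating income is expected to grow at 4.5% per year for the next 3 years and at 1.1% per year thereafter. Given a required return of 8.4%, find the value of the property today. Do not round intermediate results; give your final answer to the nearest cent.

£1732447.49

D_1 = 119130.00000
D_2 = 124490.85000
D_3 = 130092.93825
Terminal value at year 3: TV = D_3×(1+g_2)/(r−g_2) = 131523.96057/0.073 = 1801698.09001
P_0 = D_1/(1+r)^1 + D_2/(1+r)^2 + D_3/(1+r)^3 + TV/(1+r)^3
    = 109898.52399 + 105944.61030 + 102132.94997 + 1414471.40295 = 1732447.48720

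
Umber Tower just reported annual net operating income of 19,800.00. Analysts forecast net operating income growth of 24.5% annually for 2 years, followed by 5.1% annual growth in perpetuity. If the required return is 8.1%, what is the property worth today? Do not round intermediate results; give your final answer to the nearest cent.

969165.12

D_1 = 24651.00000
D_2 = 30690.49500
Terminal value at year 2: TV = D_2×(1+g_2)/(r−g_2) = 32255.71024/0.03 = 1075190.34150
P_0 = D_1/(1+r)^1 + D_2/(1+r)^2 + TV/(1+r)^2
    = 22803.88529 + 26263.49416 + 920097.74543 = 969165.12488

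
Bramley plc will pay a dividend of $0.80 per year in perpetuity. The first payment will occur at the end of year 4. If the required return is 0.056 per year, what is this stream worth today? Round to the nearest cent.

Value at end of year 3: C / r = $0.80 / 0.056 = $14.2857
Discount to today: PV = $14.2857 / (1 + 0.056)^3 = $14.2857 / 1.177584 = $12.13

$12.13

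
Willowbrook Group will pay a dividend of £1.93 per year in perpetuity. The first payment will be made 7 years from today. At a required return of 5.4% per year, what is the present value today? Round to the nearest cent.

£26.07

Value at end of year 6: C / r = £1.93 / 0.054 = £35.7407
Discount to today: PV = £35.7407 / (1 + 0.054)^6 = £35.7407 / 1.371020 = £26.07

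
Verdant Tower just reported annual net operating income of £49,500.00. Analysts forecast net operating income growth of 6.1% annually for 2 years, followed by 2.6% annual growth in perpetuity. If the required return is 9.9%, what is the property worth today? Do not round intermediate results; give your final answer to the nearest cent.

£742357.47

D_1 = 52519.50000
D_2 = 55723.18950
Terminal value at year 2: TV = D_2×(1+g_2)/(r−g_2) = 57171.99243/0.073 = 783177.97845
P_0 = D_1/(1+r)^1 + D_2/(1+r)^2 + TV/(1+r)^2
    = 47788.44404 + 46136.06836 + 648432.96077 = 742357.47317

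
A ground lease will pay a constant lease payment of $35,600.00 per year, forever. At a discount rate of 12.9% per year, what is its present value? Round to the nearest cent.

Level perpetuity: PV = C / r = $35,600.00 / 0.129 = $275,968.99

$275968.99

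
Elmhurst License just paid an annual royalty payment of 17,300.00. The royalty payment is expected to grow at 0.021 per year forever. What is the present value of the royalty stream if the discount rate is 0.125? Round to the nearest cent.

D₁ = D₀ × (1 + g) = 17,300.00 × 1.021 = 17,663.3000
Growing perpetuity: P = D₁ / (r − g) = 17,663.3000 / (0.125 − 0.021) = 169,839.42

169839.42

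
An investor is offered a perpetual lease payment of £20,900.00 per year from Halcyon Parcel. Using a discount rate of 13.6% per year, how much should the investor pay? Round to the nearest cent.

£153676.47

Level perpetuity: PV = C / r = £20,900.00 / 0.136 = £153,676.47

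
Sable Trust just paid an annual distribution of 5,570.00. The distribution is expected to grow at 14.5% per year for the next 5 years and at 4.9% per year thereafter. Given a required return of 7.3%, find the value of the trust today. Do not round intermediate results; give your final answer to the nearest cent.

D_1 = 6377.65000
D_2 = 7302.40925
D_3 = 8361.25859
D_4 = 9573.64109
D_5 = 10961.81904
Terminal value at year 5: TV = D_5×(1+g_2)/(r−g_2) = 11498.94818/0.024 = 479122.84074
P_0 = D_1/(1+r)^1 + D_2/(1+r)^2 + D_3/(1+r)^3 + D_4/(1+r)^4 + D_5/(1+r)^5 + TV/(1+r)^5
    = 5943.75582 + 6342.59126 + 6768.18918 + 7222.34540 + 7706.97622 + 336859.08543 = 370842.94330

370842.94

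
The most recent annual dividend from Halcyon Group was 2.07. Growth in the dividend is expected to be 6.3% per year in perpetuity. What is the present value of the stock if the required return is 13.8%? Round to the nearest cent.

29.34

D₁ = D₀ × (1 + g) = 2.07 × 1.063 = 2.2004
Growing perpetuity: P = D₁ / (r − g) = 2.2004 / (0.138 − 0.063) = 29.34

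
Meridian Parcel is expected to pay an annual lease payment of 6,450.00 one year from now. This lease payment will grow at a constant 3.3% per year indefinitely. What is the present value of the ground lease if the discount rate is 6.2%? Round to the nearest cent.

222413.79

Growing perpetuity: P = D₁ / (r − g) = 6,450.0000 / (0.062 − 0.033) = 222,413.79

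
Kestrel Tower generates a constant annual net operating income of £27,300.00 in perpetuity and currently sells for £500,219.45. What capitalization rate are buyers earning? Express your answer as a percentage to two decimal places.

P = C/r ⇒ r = C/P = £27,300.00/£500,219.45 = 0.054576

5.46%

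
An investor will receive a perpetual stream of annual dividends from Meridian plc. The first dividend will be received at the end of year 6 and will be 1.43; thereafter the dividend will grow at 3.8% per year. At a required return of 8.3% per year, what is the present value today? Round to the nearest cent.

Value at end of year 5: C₁ / (r − g) = 1.43 / (0.083 − 0.038) = 31.7778
Discount to today: PV = 31.7778 / (1 + 0.083)^5 = 31.7778 / 1.489849 = 21.33

21.33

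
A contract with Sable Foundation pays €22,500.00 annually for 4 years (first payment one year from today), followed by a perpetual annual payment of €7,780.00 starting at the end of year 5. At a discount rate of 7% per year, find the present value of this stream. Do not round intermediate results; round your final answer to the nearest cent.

€161002.61

PV of 4-year annuity: €22,500.00 × [1 − (1+0.07)^−4] / 0.07 = 76212.25327
Perpetuity value at year 4: €7,780.00 / 0.07 = 111142.85714
PV of perpetuity: 111142.85714 / (1+0.07)^4 = 84790.35357
Total PV = 76212.25327 + 84790.35357 = 161002.60684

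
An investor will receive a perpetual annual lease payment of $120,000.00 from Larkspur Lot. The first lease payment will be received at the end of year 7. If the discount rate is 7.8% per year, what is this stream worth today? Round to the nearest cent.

$980334.03

Value at end of year 6: C / r = $120,000.00 / 0.078 = $1,538,461.5385
Discount to today: PV = $1,538,461.5385 / (1 + 0.078)^6 = $1,538,461.5385 / 1.569324 = $980,334.03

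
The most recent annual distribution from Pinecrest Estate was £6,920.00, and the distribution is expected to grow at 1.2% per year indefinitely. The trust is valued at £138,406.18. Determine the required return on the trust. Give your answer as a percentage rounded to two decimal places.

6.26%

D₁ = £6,920.00 × 1.012 = £7,003.0400
P = D₁/(r − g) ⇒ r = D₁/P + g = £7,003.0400/£138,406.18 + 0.012 = 0.050598 + 0.012 = 0.062598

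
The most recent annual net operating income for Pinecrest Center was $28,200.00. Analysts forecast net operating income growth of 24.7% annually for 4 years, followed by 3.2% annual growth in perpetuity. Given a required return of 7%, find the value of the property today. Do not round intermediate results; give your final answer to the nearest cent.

$1580609.07

D_1 = 35165.40000
D_2 = 43851.25380
D_3 = 54682.51349
D_4 = 68189.09432
Terminal value at year 4: TV = D_4×(1+g_2)/(r−g_2) = 70371.14534/0.038 = 1851872.24575
P_0 = D_1/(1+r)^1 + D_2/(1+r)^2 + D_3/(1+r)^3 + D_4/(1+r)^4 + TV/(1+r)^4
    = 32864.85981 + 38301.38335 + 44637.21966 + 52021.13357 + 1412784.46961 = 1580609.06601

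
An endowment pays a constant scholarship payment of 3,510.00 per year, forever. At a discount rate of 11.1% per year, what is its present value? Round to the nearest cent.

31621.62

Level perpetuity: PV = C / r = 3,510.00 / 0.111 = 31,621.62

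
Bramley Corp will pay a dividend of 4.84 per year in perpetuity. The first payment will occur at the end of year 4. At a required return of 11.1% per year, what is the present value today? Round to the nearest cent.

31.80

Value at end of year 3: C / r = 4.84 / 0.111 = 43.6036
Discount to today: PV = 43.6036 / (1 + 0.111)^3 = 43.6036 / 1.371331 = 31.80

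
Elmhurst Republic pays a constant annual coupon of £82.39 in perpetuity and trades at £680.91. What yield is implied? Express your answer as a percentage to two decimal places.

12.10%

P = C/r ⇒ r = C/P = £82.39/£680.91 = 0.121000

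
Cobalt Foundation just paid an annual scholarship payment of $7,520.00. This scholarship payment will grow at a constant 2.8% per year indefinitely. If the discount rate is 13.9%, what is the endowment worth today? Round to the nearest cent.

$69644.68

D₁ = D₀ × (1 + g) = $7,520.00 × 1.028 = $7,730.5600
Growing perpetuity: P = D₁ / (r − g) = $7,730.5600 / (0.139 − 0.028) = $69,644.68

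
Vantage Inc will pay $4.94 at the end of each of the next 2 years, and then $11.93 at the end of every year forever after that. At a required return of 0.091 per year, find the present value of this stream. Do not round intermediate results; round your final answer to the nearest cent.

PV of 2-year annuity: $4.94 × [1 − (1+0.091)^−2] / 0.091 = 8.67824
Perpetuity value at year 2: $11.93 / 0.091 = 131.09890
PV of perpetuity: 131.09890 / (1+0.091)^2 = 110.14114
Total PV = 8.67824 + 110.14114 = 118.81937

$118.82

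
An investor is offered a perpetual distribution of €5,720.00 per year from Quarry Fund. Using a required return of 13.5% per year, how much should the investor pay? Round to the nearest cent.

Level perpetuity: PV = C / r = €5,720.00 / 0.135 = €42,370.37

€42370.37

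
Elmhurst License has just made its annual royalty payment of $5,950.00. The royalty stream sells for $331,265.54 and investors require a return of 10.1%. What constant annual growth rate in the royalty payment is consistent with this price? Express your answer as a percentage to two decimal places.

P = D₀(1+g)/(r−g) ⇒ P(r−g) = D₀(1+g) ⇒ g(P+D₀) = P·r − D₀
g = (P·r − D₀)/(P + D₀) = ($331,265.54×0.101 − $5,950.00) / ($331,265.54 + $5,950.00) = 0.081573

8.16%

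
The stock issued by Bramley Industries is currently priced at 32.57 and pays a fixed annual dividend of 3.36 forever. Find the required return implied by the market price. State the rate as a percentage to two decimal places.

10.32%

P = C/r ⇒ r = C/P = 3.36/32.57 = 0.103162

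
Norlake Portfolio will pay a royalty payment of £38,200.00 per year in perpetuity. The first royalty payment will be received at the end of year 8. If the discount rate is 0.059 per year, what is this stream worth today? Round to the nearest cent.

Value at end of year 7: C / r = £38,200.00 / 0.059 = £647,457.6271
Discount to today: PV = £647,457.6271 / (1 + 0.059)^7 = £647,457.6271 / 1.493729 = £433,450.62

£433450.62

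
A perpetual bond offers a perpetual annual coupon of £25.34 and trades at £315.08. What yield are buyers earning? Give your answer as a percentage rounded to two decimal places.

8.04%

P = C/r ⇒ r = C/P = £25.34/£315.08 = 0.080424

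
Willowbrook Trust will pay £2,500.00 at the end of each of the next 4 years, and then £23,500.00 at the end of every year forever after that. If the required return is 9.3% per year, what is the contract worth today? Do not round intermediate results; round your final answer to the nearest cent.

£185099.65

PV of 4-year annuity: £2,500.00 × [1 − (1+0.093)^−4] / 0.093 = 8046.25257
Perpetuity value at year 4: £23,500.00 / 0.093 = 252688.17204
PV of perpetuity: 252688.17204 / (1+0.093)^4 = 177053.39791
Total PV = 8046.25257 + 177053.39791 = 185099.65048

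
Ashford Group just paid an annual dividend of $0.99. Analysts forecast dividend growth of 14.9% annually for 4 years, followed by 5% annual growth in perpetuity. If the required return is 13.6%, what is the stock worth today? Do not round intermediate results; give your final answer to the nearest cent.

$16.72

D_1 = 1.13751
D_2 = 1.30700
D_3 = 1.50174
D_4 = 1.72550
Terminal value at year 4: TV = D_4×(1+g_2)/(r−g_2) = 1.81178/0.086 = 21.06717
P_0 = D_1/(1+r)^1 + D_2/(1+r)^2 + D_3/(1+r)^3 + D_4/(1+r)^4 + TV/(1+r)^4
    = 1.00133 + 1.01279 + 1.02438 + 1.03610 + 12.65007 = 16.72466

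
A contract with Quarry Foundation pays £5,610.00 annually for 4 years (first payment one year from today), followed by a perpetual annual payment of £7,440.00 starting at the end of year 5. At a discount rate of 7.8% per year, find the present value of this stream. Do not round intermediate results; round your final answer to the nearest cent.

PV of 4-year annuity: £5,610.00 × [1 − (1+0.078)^−4] / 0.078 = 18664.05149
Perpetuity value at year 4: £7,440.00 / 0.078 = 95384.61538
PV of perpetuity: 95384.61538 / (1+0.078)^4 = 70632.29041
Total PV = 18664.05149 + 70632.29041 = 89296.34190

£89296.34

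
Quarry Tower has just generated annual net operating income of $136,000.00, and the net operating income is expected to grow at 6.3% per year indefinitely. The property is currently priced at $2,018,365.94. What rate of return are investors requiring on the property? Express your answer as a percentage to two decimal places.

13.46%

D₁ = $136,000.00 × 1.063 = $144,568.0000
P = D₁/(r − g) ⇒ r = D₁/P + g = $144,568.0000/$2,018,365.94 + 0.063 = 0.071626 + 0.063 = 0.134626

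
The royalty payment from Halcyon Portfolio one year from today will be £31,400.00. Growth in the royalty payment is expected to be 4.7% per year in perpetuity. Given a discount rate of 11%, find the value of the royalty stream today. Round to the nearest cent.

£498412.70

Growing perpetuity: P = D₁ / (r − g) = £31,400.0000 / (0.11 − 0.047) = £498,412.70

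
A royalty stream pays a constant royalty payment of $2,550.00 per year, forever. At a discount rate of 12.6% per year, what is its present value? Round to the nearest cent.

$20238.10

Level perpetuity: PV = C / r = $2,550.00 / 0.126 = $20,238.10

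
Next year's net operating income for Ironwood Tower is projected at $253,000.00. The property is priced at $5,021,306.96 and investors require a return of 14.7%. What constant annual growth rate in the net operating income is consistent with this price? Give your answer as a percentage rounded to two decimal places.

9.66%

P = D₁/(r−g) ⇒ g = r − D₁/P = 0.147 − $253,000.00/$5,021,306.96 = 0.096615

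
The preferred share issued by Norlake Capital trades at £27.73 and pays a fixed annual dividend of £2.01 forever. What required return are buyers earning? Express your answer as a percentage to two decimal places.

7.25%

P = C/r ⇒ r = C/P = £2.01/£27.73 = 0.072485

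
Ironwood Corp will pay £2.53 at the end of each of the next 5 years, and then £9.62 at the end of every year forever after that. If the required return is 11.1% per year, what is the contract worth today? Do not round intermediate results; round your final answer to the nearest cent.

£60.53

PV of 5-year annuity: £2.53 × [1 − (1+0.111)^−5] / 0.111 = 9.32715
Perpetuity value at year 5: £9.62 / 0.111 = 86.66667
PV of perpetuity: 86.66667 / (1+0.111)^5 = 51.20140
Total PV = 9.32715 + 51.20140 = 60.52854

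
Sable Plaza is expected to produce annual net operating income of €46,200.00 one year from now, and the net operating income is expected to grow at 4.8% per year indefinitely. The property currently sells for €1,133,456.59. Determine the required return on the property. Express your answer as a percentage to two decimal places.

P = D₁/(r − g) ⇒ r = D₁/P + g = €46,200.0000/€1,133,456.59 + 0.048 = 0.040760 + 0.048 = 0.088760

8.88%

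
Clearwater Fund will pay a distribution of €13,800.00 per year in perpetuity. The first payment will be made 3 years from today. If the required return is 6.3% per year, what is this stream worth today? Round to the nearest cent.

Value at end of year 2: C / r = €13,800.00 / 0.063 = €219,047.6190
Discount to today: PV = €219,047.6190 / (1 + 0.063)^2 = €219,047.6190 / 1.129969 = €193,852.77

€193852.77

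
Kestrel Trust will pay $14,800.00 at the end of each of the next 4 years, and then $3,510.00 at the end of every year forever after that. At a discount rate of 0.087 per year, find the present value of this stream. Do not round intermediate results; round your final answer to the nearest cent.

PV of 4-year annuity: $14,800.00 × [1 − (1+0.087)^−4] / 0.087 = 48265.29242
Perpetuity value at year 4: $3,510.00 / 0.087 = 40344.82759
PV of perpetuity: 40344.82759 / (1+0.087)^4 = 28898.12648
Total PV = 48265.29242 + 28898.12648 = 77163.41890

$77163.42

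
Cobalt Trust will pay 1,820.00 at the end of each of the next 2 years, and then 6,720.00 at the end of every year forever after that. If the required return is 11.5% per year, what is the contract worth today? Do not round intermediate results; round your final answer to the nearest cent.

PV of 2-year annuity: 1,820.00 × [1 − (1+0.115)^−2] / 0.115 = 3096.22152
Perpetuity value at year 2: 6,720.00 / 0.115 = 58434.78261
PV of perpetuity: 58434.78261 / (1+0.115)^2 = 47002.58007
Total PV = 3096.22152 + 47002.58007 = 50098.80159

50098.80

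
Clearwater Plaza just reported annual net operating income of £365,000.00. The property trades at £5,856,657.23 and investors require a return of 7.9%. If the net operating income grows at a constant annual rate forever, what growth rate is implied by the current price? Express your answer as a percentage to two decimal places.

P = D₀(1+g)/(r−g) ⇒ P(r−g) = D₀(1+g) ⇒ g(P+D₀) = P·r − D₀
g = (P·r − D₀)/(P + D₀) = (£5,856,657.23×0.079 − £365,000.00) / (£5,856,657.23 + £365,000.00) = 0.015699

1.57%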